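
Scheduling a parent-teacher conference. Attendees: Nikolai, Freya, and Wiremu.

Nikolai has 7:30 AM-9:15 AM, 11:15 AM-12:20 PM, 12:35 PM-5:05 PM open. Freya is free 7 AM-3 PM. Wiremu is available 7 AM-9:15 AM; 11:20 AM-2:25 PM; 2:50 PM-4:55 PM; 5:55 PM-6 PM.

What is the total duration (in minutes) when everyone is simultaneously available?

285

Nikolai ∩ Freya: 07:30-09:15, 11:15-12:20, 12:35-15:00.
Nikolai ∩ Freya ∩ Wiremu: 07:30-09:15, 11:20-12:20, 12:35-14:25, 14:50-15:00.
Those are the intersection windows.
Summing the common windows: 105 + 60 + 110 + 10 = 285 minutes.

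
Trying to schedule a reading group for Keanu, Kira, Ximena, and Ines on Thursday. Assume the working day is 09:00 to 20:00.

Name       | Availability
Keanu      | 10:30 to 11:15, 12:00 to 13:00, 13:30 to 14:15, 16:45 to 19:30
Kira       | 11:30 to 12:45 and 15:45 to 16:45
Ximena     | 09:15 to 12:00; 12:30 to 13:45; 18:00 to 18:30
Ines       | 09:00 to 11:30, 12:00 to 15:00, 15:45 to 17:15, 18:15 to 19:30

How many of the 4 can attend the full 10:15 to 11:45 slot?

1

Ximena can make the full 10:15-11:45 slot — that's 1.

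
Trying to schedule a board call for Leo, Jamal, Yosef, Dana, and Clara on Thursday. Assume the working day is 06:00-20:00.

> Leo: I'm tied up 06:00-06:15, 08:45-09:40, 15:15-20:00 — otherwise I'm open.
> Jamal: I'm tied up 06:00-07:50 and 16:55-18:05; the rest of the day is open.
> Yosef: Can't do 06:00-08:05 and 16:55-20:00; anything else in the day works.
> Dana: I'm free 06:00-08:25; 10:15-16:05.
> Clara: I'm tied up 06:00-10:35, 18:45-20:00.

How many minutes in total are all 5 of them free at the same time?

Leo free: 06:15-08:45, 09:40-15:15 (invert busy blocks within the working day).
Jamal free: 07:50-16:55, 18:05-20:00 (invert busy blocks within the working day).
Yosef free: 08:05-16:55 (invert busy blocks within the working day).
Dana free: 06:00-08:25, 10:15-16:05.
Clara free: 10:35-18:45 (invert busy blocks within the working day).
Leo ∩ Jamal: 07:50-08:45, 09:40-15:15.
Leo ∩ Jamal ∩ Yosef: 08:05-08:45, 09:40-15:15.
Leo ∩ Jamal ∩ Yosef ∩ Dana: 08:05-08:25, 10:15-15:15.
Leo ∩ Jamal ∩ Yosef ∩ Dana ∩ Clara: 10:35-15:15.
Those are the intersection windows.
That's a single block of 280 minutes.

280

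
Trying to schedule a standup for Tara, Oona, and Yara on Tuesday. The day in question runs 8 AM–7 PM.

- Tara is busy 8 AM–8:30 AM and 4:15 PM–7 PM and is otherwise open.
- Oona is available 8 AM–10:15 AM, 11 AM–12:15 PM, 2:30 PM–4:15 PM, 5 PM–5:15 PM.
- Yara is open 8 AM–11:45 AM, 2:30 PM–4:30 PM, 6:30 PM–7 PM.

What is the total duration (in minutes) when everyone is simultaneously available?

Tara free: 08:30-16:15 (invert busy blocks within the working day).
Oona free: 08:00-10:15, 11:00-12:15, 14:30-16:15, 17:00-17:15.
Yara free: 08:00-11:45, 14:30-16:30, 18:30-19:00.
Tara ∩ Oona: 08:30-10:15, 11:00-12:15, 14:30-16:15.
Tara ∩ Oona ∩ Yara: 08:30-10:15, 11:00-11:45, 14:30-16:15.
So the common availability across everyone is 08:30-10:15, 11:00-11:45, 14:30-16:15.
Summing the common windows: 105 + 45 + 105 = 255 minutes.

255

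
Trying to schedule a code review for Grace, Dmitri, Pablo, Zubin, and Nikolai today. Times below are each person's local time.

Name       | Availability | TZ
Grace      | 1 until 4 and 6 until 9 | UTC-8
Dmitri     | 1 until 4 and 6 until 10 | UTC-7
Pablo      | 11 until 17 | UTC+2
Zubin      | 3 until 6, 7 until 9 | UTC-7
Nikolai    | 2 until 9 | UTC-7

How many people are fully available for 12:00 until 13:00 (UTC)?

Grace in UTC: 09:00-12:00, 14:00-17:00 (add 8h to convert from UTC-8).
Dmitri in UTC: 08:00-11:00, 13:00-17:00 (add 7h to convert from UTC-7).
Pablo in UTC: 09:00-15:00 (subtract 2h to convert from UTC+2).
Zubin in UTC: 10:00-13:00, 14:00-16:00 (add 7h to convert from UTC-7).
Nikolai in UTC: 09:00-16:00 (add 7h to convert from UTC-7).
Pablo, Zubin, and Nikolai can make the full 12:00-13:00 slot — that's 3.

3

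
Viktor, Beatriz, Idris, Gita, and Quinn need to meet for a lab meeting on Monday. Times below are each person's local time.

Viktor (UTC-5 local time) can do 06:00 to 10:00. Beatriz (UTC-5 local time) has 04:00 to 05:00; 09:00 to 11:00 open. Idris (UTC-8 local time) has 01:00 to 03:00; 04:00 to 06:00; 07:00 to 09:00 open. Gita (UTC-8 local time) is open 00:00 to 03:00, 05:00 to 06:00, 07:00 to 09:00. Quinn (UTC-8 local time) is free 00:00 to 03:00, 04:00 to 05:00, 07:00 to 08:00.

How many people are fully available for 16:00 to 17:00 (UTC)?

Viktor in UTC: 11:00-15:00 (add 5h to convert from UTC-5).
Beatriz in UTC: 09:00-10:00, 14:00-16:00 (add 5h to convert from UTC-5).
Idris in UTC: 09:00-11:00, 12:00-14:00, 15:00-17:00 (add 8h to convert from UTC-8).
Gita in UTC: 08:00-11:00, 13:00-14:00, 15:00-17:00 (add 8h to convert from UTC-8).
Quinn in UTC: 08:00-11:00, 12:00-13:00, 15:00-16:00 (add 8h to convert from UTC-8).
Idris and Gita can make the full 16:00-17:00 slot — that's 2.

2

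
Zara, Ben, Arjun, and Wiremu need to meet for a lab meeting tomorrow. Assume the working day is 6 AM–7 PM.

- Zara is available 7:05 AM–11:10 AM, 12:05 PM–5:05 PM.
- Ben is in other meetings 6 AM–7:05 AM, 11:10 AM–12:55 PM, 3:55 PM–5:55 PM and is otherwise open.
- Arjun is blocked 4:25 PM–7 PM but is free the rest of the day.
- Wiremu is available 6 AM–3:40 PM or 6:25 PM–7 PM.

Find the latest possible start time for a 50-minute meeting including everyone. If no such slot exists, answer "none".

14:50

Zara free: 07:05-11:10, 12:05-17:05.
Ben free: 07:05-11:10, 12:55-15:55, 17:55-19:00 (invert busy blocks within the working day).
Arjun free: 06:00-16:25 (invert busy blocks within the working day).
Wiremu free: 06:00-15:40, 18:25-19:00.
Zara ∩ Ben: 07:05-11:10, 12:55-15:55.
Zara ∩ Ben ∩ Arjun: 07:05-11:10, 12:55-15:55.
Zara ∩ Ben ∩ Arjun ∩ Wiremu: 07:05-11:10, 12:55-15:40.
The last common window of at least 50 minutes is 12:55-15:40; a 50-minute meeting can start as late as 14:50 and still end by 15:40.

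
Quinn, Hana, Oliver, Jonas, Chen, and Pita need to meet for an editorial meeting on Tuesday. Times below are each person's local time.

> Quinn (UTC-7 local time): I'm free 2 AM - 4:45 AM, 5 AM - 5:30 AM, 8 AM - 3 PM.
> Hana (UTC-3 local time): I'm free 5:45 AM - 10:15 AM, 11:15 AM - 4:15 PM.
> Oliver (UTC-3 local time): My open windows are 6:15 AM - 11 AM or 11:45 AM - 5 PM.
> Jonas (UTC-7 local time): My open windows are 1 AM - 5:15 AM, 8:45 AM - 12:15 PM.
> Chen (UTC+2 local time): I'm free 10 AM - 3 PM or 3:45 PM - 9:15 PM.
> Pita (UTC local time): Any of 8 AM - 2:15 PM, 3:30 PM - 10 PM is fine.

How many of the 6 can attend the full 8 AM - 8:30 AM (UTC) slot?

Quinn in UTC: 09:00-11:45, 12:00-12:30, 15:00-22:00 (add 7h to convert from UTC-7).
Hana in UTC: 08:45-13:15, 14:15-19:15 (add 3h to convert from UTC-3).
Oliver in UTC: 09:15-14:00, 14:45-20:00 (add 3h to convert from UTC-3).
Jonas in UTC: 08:00-12:15, 15:45-19:15 (add 7h to convert from UTC-7).
Chen in UTC: 08:00-13:00, 13:45-19:15 (subtract 2h to convert from UTC+2).
Pita in UTC: 08:00-14:15, 15:30-22:00.
Jonas, Chen, and Pita can make the full 08:00-08:30 slot — that's 3.

3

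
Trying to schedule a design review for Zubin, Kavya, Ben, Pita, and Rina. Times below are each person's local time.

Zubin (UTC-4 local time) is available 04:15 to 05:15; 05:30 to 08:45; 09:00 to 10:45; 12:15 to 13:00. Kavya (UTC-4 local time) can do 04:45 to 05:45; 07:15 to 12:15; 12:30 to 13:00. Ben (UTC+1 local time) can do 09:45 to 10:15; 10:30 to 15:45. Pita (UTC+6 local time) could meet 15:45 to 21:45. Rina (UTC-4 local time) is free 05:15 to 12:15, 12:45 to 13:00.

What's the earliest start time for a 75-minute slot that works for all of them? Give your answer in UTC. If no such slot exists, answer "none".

11:15

Zubin in UTC: 08:15-09:15, 09:30-12:45, 13:00-14:45, 16:15-17:00 (add 4h to convert from UTC-4).
Kavya in UTC: 08:45-09:45, 11:15-16:15, 16:30-17:00 (add 4h to convert from UTC-4).
Ben in UTC: 08:45-09:15, 09:30-14:45 (subtract 1h to convert from UTC+1).
Pita in UTC: 09:45-15:45 (subtract 6h to convert from UTC+6).
Rina in UTC: 09:15-16:15, 16:45-17:00 (add 4h to convert from UTC-4).
Zubin ∩ Kavya: 08:45-09:15, 09:30-09:45, 11:15-12:45, 13:00-14:45, 16:30-17:00.
Zubin ∩ Kavya ∩ Ben: 08:45-09:15, 09:30-09:45, 11:15-12:45, 13:00-14:45.
Zubin ∩ Kavya ∩ Ben ∩ Pita: 11:15-12:45, 13:00-14:45.
Zubin ∩ Kavya ∩ Ben ∩ Pita ∩ Rina: 11:15-12:45, 13:00-14:45.
Those are the intersection windows.
The first common window of at least 75 minutes is 11:15-12:45, so the earliest start is 11:15.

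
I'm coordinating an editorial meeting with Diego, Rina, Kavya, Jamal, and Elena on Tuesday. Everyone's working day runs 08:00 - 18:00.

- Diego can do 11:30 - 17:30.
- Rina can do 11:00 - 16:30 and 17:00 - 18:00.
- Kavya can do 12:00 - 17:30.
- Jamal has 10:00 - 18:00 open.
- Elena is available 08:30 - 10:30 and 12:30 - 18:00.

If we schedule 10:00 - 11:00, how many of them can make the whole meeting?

Jamal can make the full 10:00-11:00 slot — that's 1.

1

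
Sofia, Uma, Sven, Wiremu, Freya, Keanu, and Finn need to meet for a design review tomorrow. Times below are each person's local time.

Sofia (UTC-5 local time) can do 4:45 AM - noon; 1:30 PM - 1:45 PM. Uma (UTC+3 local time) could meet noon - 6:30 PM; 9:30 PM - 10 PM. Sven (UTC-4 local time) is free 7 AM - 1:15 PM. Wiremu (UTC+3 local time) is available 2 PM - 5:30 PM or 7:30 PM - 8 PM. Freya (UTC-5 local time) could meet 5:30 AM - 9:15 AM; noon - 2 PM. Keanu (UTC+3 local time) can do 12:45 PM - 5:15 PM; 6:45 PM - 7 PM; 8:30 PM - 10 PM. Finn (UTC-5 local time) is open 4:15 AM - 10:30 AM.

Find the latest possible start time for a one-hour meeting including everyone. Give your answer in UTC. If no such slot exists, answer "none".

13:15

Sofia in UTC: 09:45-17:00, 18:30-18:45 (add 5h to convert from UTC-5).
Uma in UTC: 09:00-15:30, 18:30-19:00 (subtract 3h to convert from UTC+3).
Sven in UTC: 11:00-17:15 (add 4h to convert from UTC-4).
Wiremu in UTC: 11:00-14:30, 16:30-17:00 (subtract 3h to convert from UTC+3).
Freya in UTC: 10:30-14:15, 17:00-19:00 (add 5h to convert from UTC-5).
Keanu in UTC: 09:45-14:15, 15:45-16:00, 17:30-19:00 (subtract 3h to convert from UTC+3).
Finn in UTC: 09:15-15:30 (add 5h to convert from UTC-5).
Sofia ∩ Uma: 09:45-15:30, 18:30-18:45.
Sofia ∩ Uma ∩ Sven: 11:00-15:30.
Sofia ∩ Uma ∩ Sven ∩ Wiremu: 11:00-14:30.
Sofia ∩ Uma ∩ Sven ∩ Wiremu ∩ Freya: 11:00-14:15.
Sofia ∩ Uma ∩ Sven ∩ Wiremu ∩ Freya ∩ Keanu: 11:00-14:15.
Sofia ∩ Uma ∩ Sven ∩ Wiremu ∩ Freya ∩ Keanu ∩ Finn: 11:00-14:15.
The last common window of at least 60 minutes is 11:00-14:15; a 60-minute meeting can start as late as 13:15 and still end by 14:15.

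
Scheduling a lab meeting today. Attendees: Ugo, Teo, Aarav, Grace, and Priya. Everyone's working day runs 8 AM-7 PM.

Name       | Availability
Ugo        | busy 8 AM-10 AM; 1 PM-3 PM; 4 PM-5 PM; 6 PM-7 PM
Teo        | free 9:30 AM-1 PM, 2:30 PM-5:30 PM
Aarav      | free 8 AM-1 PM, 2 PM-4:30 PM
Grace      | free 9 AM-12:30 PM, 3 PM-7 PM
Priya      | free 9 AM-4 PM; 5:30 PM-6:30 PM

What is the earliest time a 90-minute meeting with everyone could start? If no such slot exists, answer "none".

Ugo free: 10:00-13:00, 15:00-16:00, 17:00-18:00 (invert busy blocks within the working day).
Teo free: 09:30-13:00, 14:30-17:30.
Aarav free: 08:00-13:00, 14:00-16:30.
Grace free: 09:00-12:30, 15:00-19:00.
Priya free: 09:00-16:00, 17:30-18:30.
Ugo ∩ Teo: 10:00-13:00, 15:00-16:00, 17:00-17:30.
Ugo ∩ Teo ∩ Aarav: 10:00-13:00, 15:00-16:00.
Ugo ∩ Teo ∩ Aarav ∩ Grace: 10:00-12:30, 15:00-16:00.
Ugo ∩ Teo ∩ Aarav ∩ Grace ∩ Priya: 10:00-12:30, 15:00-16:00.
So the common availability across everyone is 10:00-12:30, 15:00-16:00.
The first common window of at least 90 minutes is 10:00-12:30, so the earliest start is 10:00.

10:00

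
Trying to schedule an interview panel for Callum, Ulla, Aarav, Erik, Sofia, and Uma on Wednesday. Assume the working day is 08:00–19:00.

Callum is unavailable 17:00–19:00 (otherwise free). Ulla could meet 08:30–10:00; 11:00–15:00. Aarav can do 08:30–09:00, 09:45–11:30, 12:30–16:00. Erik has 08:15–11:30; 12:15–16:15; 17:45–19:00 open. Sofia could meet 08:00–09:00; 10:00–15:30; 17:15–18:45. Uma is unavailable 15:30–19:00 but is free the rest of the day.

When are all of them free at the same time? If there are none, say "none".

Callum free: 08:00-17:00 (invert busy blocks within the working day).
Ulla free: 08:30-10:00, 11:00-15:00.
Aarav free: 08:30-09:00, 09:45-11:30, 12:30-16:00.
Erik free: 08:15-11:30, 12:15-16:15, 17:45-19:00.
Sofia free: 08:00-09:00, 10:00-15:30, 17:15-18:45.
Uma free: 08:00-15:30 (invert busy blocks within the working day).
Callum ∩ Ulla: 08:30-10:00, 11:00-15:00.
Callum ∩ Ulla ∩ Aarav: 08:30-09:00, 09:45-10:00, 11:00-11:30, 12:30-15:00.
Callum ∩ Ulla ∩ Aarav ∩ Erik: 08:30-09:00, 09:45-10:00, 11:00-11:30, 12:30-15:00.
Callum ∩ Ulla ∩ Aarav ∩ Erik ∩ Sofia: 08:30-09:00, 11:00-11:30, 12:30-15:00.
Callum ∩ Ulla ∩ Aarav ∩ Erik ∩ Sofia ∩ Uma: 08:30-09:00, 11:00-11:30, 12:30-15:00.
Those are the intersection windows.

08:30-09:00, 11:00-11:30, 12:30-15:00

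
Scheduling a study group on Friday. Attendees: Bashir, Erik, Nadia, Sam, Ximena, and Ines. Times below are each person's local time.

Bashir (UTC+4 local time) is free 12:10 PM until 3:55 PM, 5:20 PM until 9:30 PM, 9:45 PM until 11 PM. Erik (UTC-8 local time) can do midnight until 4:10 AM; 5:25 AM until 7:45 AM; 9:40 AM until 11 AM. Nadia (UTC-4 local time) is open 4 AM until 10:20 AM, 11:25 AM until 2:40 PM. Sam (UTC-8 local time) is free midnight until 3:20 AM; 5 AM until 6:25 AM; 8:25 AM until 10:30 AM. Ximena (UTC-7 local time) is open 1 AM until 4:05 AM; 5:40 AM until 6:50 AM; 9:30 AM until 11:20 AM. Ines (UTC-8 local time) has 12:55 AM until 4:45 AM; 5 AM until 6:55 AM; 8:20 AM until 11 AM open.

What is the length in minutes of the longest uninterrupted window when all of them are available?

130

Bashir in UTC: 08:10-11:55, 13:20-17:30, 17:45-19:00 (subtract 4h to convert from UTC+4).
Erik in UTC: 08:00-12:10, 13:25-15:45, 17:40-19:00 (add 8h to convert from UTC-8).
Nadia in UTC: 08:00-14:20, 15:25-18:40 (add 4h to convert from UTC-4).
Sam in UTC: 08:00-11:20, 13:00-14:25, 16:25-18:30 (add 8h to convert from UTC-8).
Ximena in UTC: 08:00-11:05, 12:40-13:50, 16:30-18:20 (add 7h to convert from UTC-7).
Ines in UTC: 08:55-12:45, 13:00-14:55, 16:20-19:00 (add 8h to convert from UTC-8).
Bashir ∩ Erik: 08:10-11:55, 13:25-15:45, 17:45-19:00.
Bashir ∩ Erik ∩ Nadia: 08:10-11:55, 13:25-14:20, 15:25-15:45, 17:45-18:40.
Bashir ∩ Erik ∩ Nadia ∩ Sam: 08:10-11:20, 13:25-14:20, 17:45-18:30.
Bashir ∩ Erik ∩ Nadia ∩ Sam ∩ Ximena: 08:10-11:05, 13:25-13:50, 17:45-18:20.
Bashir ∩ Erik ∩ Nadia ∩ Sam ∩ Ximena ∩ Ines: 08:55-11:05, 13:25-13:50, 17:45-18:20.
The longest is 08:55-11:05 at 130 minutes.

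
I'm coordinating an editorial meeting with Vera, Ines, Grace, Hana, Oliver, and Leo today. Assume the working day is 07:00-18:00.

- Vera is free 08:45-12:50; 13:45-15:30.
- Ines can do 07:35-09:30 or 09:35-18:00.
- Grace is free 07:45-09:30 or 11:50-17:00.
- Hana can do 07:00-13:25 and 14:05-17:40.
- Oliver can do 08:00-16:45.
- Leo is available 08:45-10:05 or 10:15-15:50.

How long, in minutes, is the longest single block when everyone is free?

85

Vera ∩ Ines: 08:45-09:30, 09:35-12:50, 13:45-15:30.
Vera ∩ Ines ∩ Grace: 08:45-09:30, 11:50-12:50, 13:45-15:30.
Vera ∩ Ines ∩ Grace ∩ Hana: 08:45-09:30, 11:50-12:50, 14:05-15:30.
Vera ∩ Ines ∩ Grace ∩ Hana ∩ Oliver: 08:45-09:30, 11:50-12:50, 14:05-15:30.
Vera ∩ Ines ∩ Grace ∩ Hana ∩ Oliver ∩ Leo: 08:45-09:30, 11:50-12:50, 14:05-15:30.
The longest is 14:05-15:30 at 85 minutes.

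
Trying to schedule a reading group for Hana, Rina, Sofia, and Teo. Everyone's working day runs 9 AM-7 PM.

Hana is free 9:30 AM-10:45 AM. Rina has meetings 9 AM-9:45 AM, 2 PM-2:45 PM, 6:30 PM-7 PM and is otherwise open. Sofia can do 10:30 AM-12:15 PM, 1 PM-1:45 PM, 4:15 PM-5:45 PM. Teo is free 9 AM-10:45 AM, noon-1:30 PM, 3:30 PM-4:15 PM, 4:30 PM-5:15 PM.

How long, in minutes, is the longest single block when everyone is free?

15

Hana free: 09:30-10:45.
Rina free: 09:45-14:00, 14:45-18:30 (invert busy blocks within the working day).
Sofia free: 10:30-12:15, 13:00-13:45, 16:15-17:45.
Teo free: 09:00-10:45, 12:00-13:30, 15:30-16:15, 16:30-17:15.
Hana ∩ Rina: 09:45-10:45.
Hana ∩ Rina ∩ Sofia: 10:30-10:45.
Hana ∩ Rina ∩ Sofia ∩ Teo: 10:30-10:45.
The longest is 10:30-10:45 at 15 minutes.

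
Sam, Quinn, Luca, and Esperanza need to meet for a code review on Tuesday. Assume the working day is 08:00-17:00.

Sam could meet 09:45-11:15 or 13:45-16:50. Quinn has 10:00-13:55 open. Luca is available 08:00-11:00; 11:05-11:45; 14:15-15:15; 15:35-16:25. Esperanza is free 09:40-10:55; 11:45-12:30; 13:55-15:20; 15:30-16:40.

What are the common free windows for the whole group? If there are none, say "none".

Sam ∩ Quinn: 10:00-11:15, 13:45-13:55.
Sam ∩ Quinn ∩ Luca: 10:00-11:00, 11:05-11:15.
Sam ∩ Quinn ∩ Luca ∩ Esperanza: 10:00-10:55.

10:00-10:55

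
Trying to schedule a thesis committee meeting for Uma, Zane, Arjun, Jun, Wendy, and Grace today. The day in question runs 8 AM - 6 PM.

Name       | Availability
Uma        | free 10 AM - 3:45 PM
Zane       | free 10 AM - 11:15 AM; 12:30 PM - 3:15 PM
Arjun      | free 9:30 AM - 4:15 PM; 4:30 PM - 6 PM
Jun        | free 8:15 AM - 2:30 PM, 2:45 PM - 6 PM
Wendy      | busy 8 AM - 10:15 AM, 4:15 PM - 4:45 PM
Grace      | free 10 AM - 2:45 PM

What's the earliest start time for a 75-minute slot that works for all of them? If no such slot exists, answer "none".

Uma free: 10:00-15:45.
Zane free: 10:00-11:15, 12:30-15:15.
Arjun free: 09:30-16:15, 16:30-18:00.
Jun free: 08:15-14:30, 14:45-18:00.
Wendy free: 10:15-16:15, 16:45-18:00 (invert busy blocks within the working day).
Grace free: 10:00-14:45.
Uma ∩ Zane: 10:00-11:15, 12:30-15:15.
Uma ∩ Zane ∩ Arjun: 10:00-11:15, 12:30-15:15.
Uma ∩ Zane ∩ Arjun ∩ Jun: 10:00-11:15, 12:30-14:30, 14:45-15:15.
Uma ∩ Zane ∩ Arjun ∩ Jun ∩ Wendy: 10:15-11:15, 12:30-14:30, 14:45-15:15.
Uma ∩ Zane ∩ Arjun ∩ Jun ∩ Wendy ∩ Grace: 10:15-11:15, 12:30-14:30.
So the common availability across everyone is 10:15-11:15, 12:30-14:30.
The first common window of at least 75 minutes is 12:30-14:30, so the earliest start is 12:30.

12:30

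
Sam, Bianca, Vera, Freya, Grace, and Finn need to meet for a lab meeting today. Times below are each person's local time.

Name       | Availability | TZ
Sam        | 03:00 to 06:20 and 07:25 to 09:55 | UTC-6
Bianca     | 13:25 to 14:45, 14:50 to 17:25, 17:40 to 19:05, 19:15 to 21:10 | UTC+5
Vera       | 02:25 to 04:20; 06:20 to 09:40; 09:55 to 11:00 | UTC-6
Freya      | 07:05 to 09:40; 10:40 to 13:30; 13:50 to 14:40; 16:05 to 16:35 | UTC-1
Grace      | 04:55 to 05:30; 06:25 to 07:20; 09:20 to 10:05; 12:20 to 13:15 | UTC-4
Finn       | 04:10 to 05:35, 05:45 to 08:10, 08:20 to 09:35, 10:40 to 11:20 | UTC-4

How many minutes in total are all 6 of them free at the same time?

Sam in UTC: 09:00-12:20, 13:25-15:55 (add 6h to convert from UTC-6).
Bianca in UTC: 08:25-09:45, 09:50-12:25, 12:40-14:05, 14:15-16:10 (subtract 5h to convert from UTC+5).
Vera in UTC: 08:25-10:20, 12:20-15:40, 15:55-17:00 (add 6h to convert from UTC-6).
Freya in UTC: 08:05-10:40, 11:40-14:30, 14:50-15:40, 17:05-17:35 (add 1h to convert from UTC-1).
Grace in UTC: 08:55-09:30, 10:25-11:20, 13:20-14:05, 16:20-17:15 (add 4h to convert from UTC-4).
Finn in UTC: 08:10-09:35, 09:45-12:10, 12:20-13:35, 14:40-15:20 (add 4h to convert from UTC-4).
Sam ∩ Bianca: 09:00-09:45, 09:50-12:20, 13:25-14:05, 14:15-15:55.
Sam ∩ Bianca ∩ Vera: 09:00-09:45, 09:50-10:20, 13:25-14:05, 14:15-15:40.
Sam ∩ Bianca ∩ Vera ∩ Freya: 09:00-09:45, 09:50-10:20, 13:25-14:05, 14:15-14:30, 14:50-15:40.
Sam ∩ Bianca ∩ Vera ∩ Freya ∩ Grace: 09:00-09:30, 13:25-14:05.
Sam ∩ Bianca ∩ Vera ∩ Freya ∩ Grace ∩ Finn: 09:00-09:30, 13:25-13:35.
Summing the common windows: 30 + 10 = 40 minutes.

40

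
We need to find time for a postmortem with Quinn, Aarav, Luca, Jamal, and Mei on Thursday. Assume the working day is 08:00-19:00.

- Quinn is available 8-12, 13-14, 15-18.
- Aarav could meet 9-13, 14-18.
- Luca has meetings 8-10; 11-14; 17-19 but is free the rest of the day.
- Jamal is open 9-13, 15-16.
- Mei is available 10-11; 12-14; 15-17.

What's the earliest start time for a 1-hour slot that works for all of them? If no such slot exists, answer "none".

Quinn free: 08:00-12:00, 13:00-14:00, 15:00-18:00.
Aarav free: 09:00-13:00, 14:00-18:00.
Luca free: 10:00-11:00, 14:00-17:00 (invert busy blocks within the working day).
Jamal free: 09:00-13:00, 15:00-16:00.
Mei free: 10:00-11:00, 12:00-14:00, 15:00-17:00.
Quinn ∩ Aarav: 09:00-12:00, 15:00-18:00.
Quinn ∩ Aarav ∩ Luca: 10:00-11:00, 15:00-17:00.
Quinn ∩ Aarav ∩ Luca ∩ Jamal: 10:00-11:00, 15:00-16:00.
Quinn ∩ Aarav ∩ Luca ∩ Jamal ∩ Mei: 10:00-11:00, 15:00-16:00.
So the common availability across everyone is 10:00-11:00, 15:00-16:00.
The first common window of at least 60 minutes is 10:00-11:00, so the earliest start is 10:00.

10:00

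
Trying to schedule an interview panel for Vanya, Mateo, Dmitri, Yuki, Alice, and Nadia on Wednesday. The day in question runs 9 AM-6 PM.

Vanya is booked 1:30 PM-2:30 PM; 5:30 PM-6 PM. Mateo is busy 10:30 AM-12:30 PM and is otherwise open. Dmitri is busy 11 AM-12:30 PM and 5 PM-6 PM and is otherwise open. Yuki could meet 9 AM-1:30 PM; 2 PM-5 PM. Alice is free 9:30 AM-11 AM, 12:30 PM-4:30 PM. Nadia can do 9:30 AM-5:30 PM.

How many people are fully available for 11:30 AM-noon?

3

Vanya free: 09:00-13:30, 14:30-17:30 (invert busy blocks within the working day).
Mateo free: 09:00-10:30, 12:30-18:00 (invert busy blocks within the working day).
Dmitri free: 09:00-11:00, 12:30-17:00 (invert busy blocks within the working day).
Yuki free: 09:00-13:30, 14:00-17:00.
Alice free: 09:30-11:00, 12:30-16:30.
Nadia free: 09:30-17:30.
Vanya, Yuki, and Nadia can make the full 11:30-12:00 slot — that's 3.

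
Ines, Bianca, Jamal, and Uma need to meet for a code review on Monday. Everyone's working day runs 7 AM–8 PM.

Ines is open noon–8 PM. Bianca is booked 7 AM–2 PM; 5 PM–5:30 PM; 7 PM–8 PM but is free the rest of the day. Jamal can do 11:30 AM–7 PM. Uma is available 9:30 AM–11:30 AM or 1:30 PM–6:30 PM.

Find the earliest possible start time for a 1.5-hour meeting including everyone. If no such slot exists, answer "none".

Ines free: 12:00-20:00.
Bianca free: 14:00-17:00, 17:30-19:00 (invert busy blocks within the working day).
Jamal free: 11:30-19:00.
Uma free: 09:30-11:30, 13:30-18:30.
Ines ∩ Bianca: 14:00-17:00, 17:30-19:00.
Ines ∩ Bianca ∩ Jamal: 14:00-17:00, 17:30-19:00.
Ines ∩ Bianca ∩ Jamal ∩ Uma: 14:00-17:00, 17:30-18:30.
The first common window of at least 90 minutes is 14:00-17:00, so the earliest start is 14:00.

14:00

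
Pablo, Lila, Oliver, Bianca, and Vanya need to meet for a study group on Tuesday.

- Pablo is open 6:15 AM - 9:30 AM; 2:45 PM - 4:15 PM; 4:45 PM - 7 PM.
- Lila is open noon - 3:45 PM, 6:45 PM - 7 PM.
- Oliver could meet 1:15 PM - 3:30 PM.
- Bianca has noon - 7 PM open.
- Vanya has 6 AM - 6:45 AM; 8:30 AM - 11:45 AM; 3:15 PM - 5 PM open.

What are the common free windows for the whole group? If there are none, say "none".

15:15-15:30

Pablo ∩ Lila: 14:45-15:45, 18:45-19:00.
Pablo ∩ Lila ∩ Oliver: 14:45-15:30.
Pablo ∩ Lila ∩ Oliver ∩ Bianca: 14:45-15:30.
Pablo ∩ Lila ∩ Oliver ∩ Bianca ∩ Vanya: 15:15-15:30.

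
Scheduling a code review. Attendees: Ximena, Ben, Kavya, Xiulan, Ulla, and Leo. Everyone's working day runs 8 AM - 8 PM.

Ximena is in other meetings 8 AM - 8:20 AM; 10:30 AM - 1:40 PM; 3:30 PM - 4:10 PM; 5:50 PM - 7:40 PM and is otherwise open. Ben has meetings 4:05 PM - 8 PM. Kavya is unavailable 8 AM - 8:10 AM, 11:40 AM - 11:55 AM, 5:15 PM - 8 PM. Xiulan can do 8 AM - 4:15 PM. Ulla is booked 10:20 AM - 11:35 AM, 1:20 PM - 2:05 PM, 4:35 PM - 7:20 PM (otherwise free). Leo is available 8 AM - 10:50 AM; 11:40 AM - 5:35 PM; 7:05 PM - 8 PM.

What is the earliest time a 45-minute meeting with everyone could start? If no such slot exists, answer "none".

08:20

Ximena free: 08:20-10:30, 13:40-15:30, 16:10-17:50, 19:40-20:00 (invert busy blocks within the working day).
Ben free: 08:00-16:05 (invert busy blocks within the working day).
Kavya free: 08:10-11:40, 11:55-17:15 (invert busy blocks within the working day).
Xiulan free: 08:00-16:15.
Ulla free: 08:00-10:20, 11:35-13:20, 14:05-16:35, 19:20-20:00 (invert busy blocks within the working day).
Leo free: 08:00-10:50, 11:40-17:35, 19:05-20:00.
Ximena ∩ Ben: 08:20-10:30, 13:40-15:30.
Ximena ∩ Ben ∩ Kavya: 08:20-10:30, 13:40-15:30.
Ximena ∩ Ben ∩ Kavya ∩ Xiulan: 08:20-10:30, 13:40-15:30.
Ximena ∩ Ben ∩ Kavya ∩ Xiulan ∩ Ulla: 08:20-10:20, 14:05-15:30.
Ximena ∩ Ben ∩ Kavya ∩ Xiulan ∩ Ulla ∩ Leo: 08:20-10:20, 14:05-15:30.
The first common window of at least 45 minutes is 08:20-10:20, so the earliest start is 08:20.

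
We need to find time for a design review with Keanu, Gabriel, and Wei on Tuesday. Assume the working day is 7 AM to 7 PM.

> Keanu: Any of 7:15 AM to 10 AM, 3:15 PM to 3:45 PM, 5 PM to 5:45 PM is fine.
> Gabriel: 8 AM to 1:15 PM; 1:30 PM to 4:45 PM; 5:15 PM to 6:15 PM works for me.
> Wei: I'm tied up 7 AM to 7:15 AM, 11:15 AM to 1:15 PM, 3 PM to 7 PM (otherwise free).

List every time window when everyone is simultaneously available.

08:00-10:00

Keanu free: 07:15-10:00, 15:15-15:45, 17:00-17:45.
Gabriel free: 08:00-13:15, 13:30-16:45, 17:15-18:15.
Wei free: 07:15-11:15, 13:15-15:00 (invert busy blocks within the working day).
Keanu ∩ Gabriel: 08:00-10:00, 15:15-15:45, 17:15-17:45.
Keanu ∩ Gabriel ∩ Wei: 08:00-10:00.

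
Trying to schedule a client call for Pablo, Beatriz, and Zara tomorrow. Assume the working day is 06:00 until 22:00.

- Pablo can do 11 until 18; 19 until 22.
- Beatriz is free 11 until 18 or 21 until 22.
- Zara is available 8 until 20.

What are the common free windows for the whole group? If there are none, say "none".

11:00-18:00

Pablo ∩ Beatriz: 11:00-18:00, 21:00-22:00.
Pablo ∩ Beatriz ∩ Zara: 11:00-18:00.
Those are the intersection windows.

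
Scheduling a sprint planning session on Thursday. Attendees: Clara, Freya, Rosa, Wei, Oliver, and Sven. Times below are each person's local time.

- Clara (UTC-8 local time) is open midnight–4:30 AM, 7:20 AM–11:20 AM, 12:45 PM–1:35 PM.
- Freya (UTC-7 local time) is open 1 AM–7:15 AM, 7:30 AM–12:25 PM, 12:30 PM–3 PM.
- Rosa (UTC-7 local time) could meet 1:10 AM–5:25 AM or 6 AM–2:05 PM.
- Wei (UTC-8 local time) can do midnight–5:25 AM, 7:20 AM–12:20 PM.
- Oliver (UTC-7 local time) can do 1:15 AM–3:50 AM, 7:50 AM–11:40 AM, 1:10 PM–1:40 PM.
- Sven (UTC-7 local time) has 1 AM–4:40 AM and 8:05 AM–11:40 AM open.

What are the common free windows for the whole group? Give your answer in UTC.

08:15-10:50, 15:20-18:40

Clara in UTC: 08:00-12:30, 15:20-19:20, 20:45-21:35 (add 8h to convert from UTC-8).
Freya in UTC: 08:00-14:15, 14:30-19:25, 19:30-22:00 (add 7h to convert from UTC-7).
Rosa in UTC: 08:10-12:25, 13:00-21:05 (add 7h to convert from UTC-7).
Wei in UTC: 08:00-13:25, 15:20-20:20 (add 8h to convert from UTC-8).
Oliver in UTC: 08:15-10:50, 14:50-18:40, 20:10-20:40 (add 7h to convert from UTC-7).
Sven in UTC: 08:00-11:40, 15:05-18:40 (add 7h to convert from UTC-7).
Clara ∩ Freya: 08:00-12:30, 15:20-19:20, 20:45-21:35.
Clara ∩ Freya ∩ Rosa: 08:10-12:25, 15:20-19:20, 20:45-21:05.
Clara ∩ Freya ∩ Rosa ∩ Wei: 08:10-12:25, 15:20-19:20.
Clara ∩ Freya ∩ Rosa ∩ Wei ∩ Oliver: 08:15-10:50, 15:20-18:40.
Clara ∩ Freya ∩ Rosa ∩ Wei ∩ Oliver ∩ Sven: 08:15-10:50, 15:20-18:40.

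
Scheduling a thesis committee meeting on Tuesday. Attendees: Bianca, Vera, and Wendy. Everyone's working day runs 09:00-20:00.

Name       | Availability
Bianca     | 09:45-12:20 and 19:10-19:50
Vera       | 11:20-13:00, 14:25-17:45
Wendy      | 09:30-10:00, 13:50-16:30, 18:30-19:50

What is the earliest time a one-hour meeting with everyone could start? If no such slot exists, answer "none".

Bianca ∩ Vera: 11:20-12:20.
Bianca ∩ Vera ∩ Wendy: ∅.
There is no time when everyone is free.
No common window is at least 60 minutes long.

none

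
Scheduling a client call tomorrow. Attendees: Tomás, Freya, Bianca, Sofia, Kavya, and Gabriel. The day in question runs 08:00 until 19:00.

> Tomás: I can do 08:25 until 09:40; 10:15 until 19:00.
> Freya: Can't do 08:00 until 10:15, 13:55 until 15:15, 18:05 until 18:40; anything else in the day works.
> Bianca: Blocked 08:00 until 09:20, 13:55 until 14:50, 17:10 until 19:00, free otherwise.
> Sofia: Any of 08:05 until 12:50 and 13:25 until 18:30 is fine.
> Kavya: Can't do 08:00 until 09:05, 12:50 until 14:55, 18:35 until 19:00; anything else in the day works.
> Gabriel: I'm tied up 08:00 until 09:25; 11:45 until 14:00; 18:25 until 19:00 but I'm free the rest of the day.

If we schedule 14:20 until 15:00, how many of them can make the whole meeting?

Tomás free: 08:25-09:40, 10:15-19:00.
Freya free: 10:15-13:55, 15:15-18:05, 18:40-19:00 (invert busy blocks within the working day).
Bianca free: 09:20-13:55, 14:50-17:10 (invert busy blocks within the working day).
Sofia free: 08:05-12:50, 13:25-18:30.
Kavya free: 09:05-12:50, 14:55-18:35 (invert busy blocks within the working day).
Gabriel free: 09:25-11:45, 14:00-18:25 (invert busy blocks within the working day).
Tomás, Sofia, and Gabriel can make the full 14:20-15:00 slot — that's 3.

3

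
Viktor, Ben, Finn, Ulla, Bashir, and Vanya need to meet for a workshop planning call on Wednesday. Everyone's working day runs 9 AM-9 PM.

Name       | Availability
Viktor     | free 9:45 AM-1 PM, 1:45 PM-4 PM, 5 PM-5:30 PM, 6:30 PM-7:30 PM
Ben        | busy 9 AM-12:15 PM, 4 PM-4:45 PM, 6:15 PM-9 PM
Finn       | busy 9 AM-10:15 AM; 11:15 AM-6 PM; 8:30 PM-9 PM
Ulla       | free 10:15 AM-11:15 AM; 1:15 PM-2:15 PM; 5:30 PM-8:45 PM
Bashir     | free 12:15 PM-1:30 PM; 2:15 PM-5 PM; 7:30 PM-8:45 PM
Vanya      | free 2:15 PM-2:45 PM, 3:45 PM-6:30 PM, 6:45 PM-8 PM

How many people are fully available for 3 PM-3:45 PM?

3

Viktor free: 09:45-13:00, 13:45-16:00, 17:00-17:30, 18:30-19:30.
Ben free: 12:15-16:00, 16:45-18:15 (invert busy blocks within the working day).
Finn free: 10:15-11:15, 18:00-20:30 (invert busy blocks within the working day).
Ulla free: 10:15-11:15, 13:15-14:15, 17:30-20:45.
Bashir free: 12:15-13:30, 14:15-17:00, 19:30-20:45.
Vanya free: 14:15-14:45, 15:45-18:30, 18:45-20:00.
Viktor, Ben, and Bashir can make the full 15:00-15:45 slot — that's 3.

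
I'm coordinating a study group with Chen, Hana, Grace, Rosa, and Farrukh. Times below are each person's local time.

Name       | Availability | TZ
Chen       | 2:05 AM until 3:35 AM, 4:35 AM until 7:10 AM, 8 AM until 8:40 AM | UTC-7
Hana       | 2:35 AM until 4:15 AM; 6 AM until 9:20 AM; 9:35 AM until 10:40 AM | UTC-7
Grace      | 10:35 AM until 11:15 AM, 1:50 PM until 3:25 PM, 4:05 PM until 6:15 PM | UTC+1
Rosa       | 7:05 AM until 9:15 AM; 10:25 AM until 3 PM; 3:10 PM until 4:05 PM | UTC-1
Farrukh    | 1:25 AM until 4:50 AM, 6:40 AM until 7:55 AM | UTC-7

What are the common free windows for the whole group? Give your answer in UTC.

09:35-10:15, 13:40-14:10

Chen in UTC: 09:05-10:35, 11:35-14:10, 15:00-15:40 (add 7h to convert from UTC-7).
Hana in UTC: 09:35-11:15, 13:00-16:20, 16:35-17:40 (add 7h to convert from UTC-7).
Grace in UTC: 09:35-10:15, 12:50-14:25, 15:05-17:15 (subtract 1h to convert from UTC+1).
Rosa in UTC: 08:05-10:15, 11:25-16:00, 16:10-17:05 (add 1h to convert from UTC-1).
Farrukh in UTC: 08:25-11:50, 13:40-14:55 (add 7h to convert from UTC-7).
Chen ∩ Hana: 09:35-10:35, 13:00-14:10, 15:00-15:40.
Chen ∩ Hana ∩ Grace: 09:35-10:15, 13:00-14:10, 15:05-15:40.
Chen ∩ Hana ∩ Grace ∩ Rosa: 09:35-10:15, 13:00-14:10, 15:05-15:40.
Chen ∩ Hana ∩ Grace ∩ Rosa ∩ Farrukh: 09:35-10:15, 13:40-14:10.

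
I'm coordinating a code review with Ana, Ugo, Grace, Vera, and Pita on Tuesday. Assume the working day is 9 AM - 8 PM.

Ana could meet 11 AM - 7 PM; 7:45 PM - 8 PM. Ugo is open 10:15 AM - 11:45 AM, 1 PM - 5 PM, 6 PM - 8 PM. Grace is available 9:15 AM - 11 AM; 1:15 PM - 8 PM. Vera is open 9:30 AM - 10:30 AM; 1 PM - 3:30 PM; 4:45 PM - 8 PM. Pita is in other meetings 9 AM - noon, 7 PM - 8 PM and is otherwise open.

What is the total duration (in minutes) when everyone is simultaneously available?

210

Ana free: 11:00-19:00, 19:45-20:00.
Ugo free: 10:15-11:45, 13:00-17:00, 18:00-20:00.
Grace free: 09:15-11:00, 13:15-20:00.
Vera free: 09:30-10:30, 13:00-15:30, 16:45-20:00.
Pita free: 12:00-19:00 (invert busy blocks within the working day).
Ana ∩ Ugo: 11:00-11:45, 13:00-17:00, 18:00-19:00, 19:45-20:00.
Ana ∩ Ugo ∩ Grace: 13:15-17:00, 18:00-19:00, 19:45-20:00.
Ana ∩ Ugo ∩ Grace ∩ Vera: 13:15-15:30, 16:45-17:00, 18:00-19:00, 19:45-20:00.
Ana ∩ Ugo ∩ Grace ∩ Vera ∩ Pita: 13:15-15:30, 16:45-17:00, 18:00-19:00.
Those are the intersection windows.
Summing the common windows: 135 + 15 + 60 = 210 minutes.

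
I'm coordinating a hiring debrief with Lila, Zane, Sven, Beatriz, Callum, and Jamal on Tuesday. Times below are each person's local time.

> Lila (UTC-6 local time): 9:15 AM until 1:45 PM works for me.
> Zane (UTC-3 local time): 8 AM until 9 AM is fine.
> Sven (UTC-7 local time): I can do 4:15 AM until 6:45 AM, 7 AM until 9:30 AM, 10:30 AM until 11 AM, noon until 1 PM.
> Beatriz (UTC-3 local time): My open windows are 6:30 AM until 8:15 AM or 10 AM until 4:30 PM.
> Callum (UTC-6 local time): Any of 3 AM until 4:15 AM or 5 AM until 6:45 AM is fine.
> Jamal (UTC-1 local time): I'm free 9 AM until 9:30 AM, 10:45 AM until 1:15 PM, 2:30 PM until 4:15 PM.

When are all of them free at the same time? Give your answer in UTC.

none

Lila in UTC: 15:15-19:45 (add 6h to convert from UTC-6).
Zane in UTC: 11:00-12:00 (add 3h to convert from UTC-3).
Sven in UTC: 11:15-13:45, 14:00-16:30, 17:30-18:00, 19:00-20:00 (add 7h to convert from UTC-7).
Beatriz in UTC: 09:30-11:15, 13:00-19:30 (add 3h to convert from UTC-3).
Callum in UTC: 09:00-10:15, 11:00-12:45 (add 6h to convert from UTC-6).
Jamal in UTC: 10:00-10:30, 11:45-14:15, 15:30-17:15 (add 1h to convert from UTC-1).
Lila ∩ Zane: ∅.
Lila ∩ Zane ∩ Sven: ∅.
Lila ∩ Zane ∩ Sven ∩ Beatriz: ∅.
Lila ∩ Zane ∩ Sven ∩ Beatriz ∩ Callum: ∅.
Lila ∩ Zane ∩ Sven ∩ Beatriz ∩ Callum ∩ Jamal: ∅.
There is no time when everyone is free.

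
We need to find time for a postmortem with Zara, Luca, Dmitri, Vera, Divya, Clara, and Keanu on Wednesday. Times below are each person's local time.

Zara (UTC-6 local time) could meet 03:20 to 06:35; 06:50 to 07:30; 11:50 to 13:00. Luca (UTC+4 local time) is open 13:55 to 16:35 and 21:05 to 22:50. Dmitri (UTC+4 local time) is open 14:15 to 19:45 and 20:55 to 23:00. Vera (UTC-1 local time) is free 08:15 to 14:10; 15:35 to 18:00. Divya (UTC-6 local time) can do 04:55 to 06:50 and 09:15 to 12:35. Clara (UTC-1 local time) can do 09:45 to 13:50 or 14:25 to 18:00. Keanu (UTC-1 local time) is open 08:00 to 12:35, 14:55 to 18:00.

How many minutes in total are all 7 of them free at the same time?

Zara in UTC: 09:20-12:35, 12:50-13:30, 17:50-19:00 (add 6h to convert from UTC-6).
Luca in UTC: 09:55-12:35, 17:05-18:50 (subtract 4h to convert from UTC+4).
Dmitri in UTC: 10:15-15:45, 16:55-19:00 (subtract 4h to convert from UTC+4).
Vera in UTC: 09:15-15:10, 16:35-19:00 (add 1h to convert from UTC-1).
Divya in UTC: 10:55-12:50, 15:15-18:35 (add 6h to convert from UTC-6).
Clara in UTC: 10:45-14:50, 15:25-19:00 (add 1h to convert from UTC-1).
Keanu in UTC: 09:00-13:35, 15:55-19:00 (add 1h to convert from UTC-1).
Zara ∩ Luca: 09:55-12:35, 17:50-18:50.
Zara ∩ Luca ∩ Dmitri: 10:15-12:35, 17:50-18:50.
Zara ∩ Luca ∩ Dmitri ∩ Vera: 10:15-12:35, 17:50-18:50.
Zara ∩ Luca ∩ Dmitri ∩ Vera ∩ Divya: 10:55-12:35, 17:50-18:35.
Zara ∩ Luca ∩ Dmitri ∩ Vera ∩ Divya ∩ Clara: 10:55-12:35, 17:50-18:35.
Zara ∩ Luca ∩ Dmitri ∩ Vera ∩ Divya ∩ Clara ∩ Keanu: 10:55-12:35, 17:50-18:35.
Summing the common windows: 100 + 45 = 145 minutes.

145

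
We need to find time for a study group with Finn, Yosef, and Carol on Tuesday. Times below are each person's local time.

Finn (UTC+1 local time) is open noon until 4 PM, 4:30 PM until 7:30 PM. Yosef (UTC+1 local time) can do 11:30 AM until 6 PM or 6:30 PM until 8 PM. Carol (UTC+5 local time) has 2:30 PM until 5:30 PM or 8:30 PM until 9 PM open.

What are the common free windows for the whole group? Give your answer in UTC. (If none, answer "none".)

11:00-12:30, 15:30-16:00

Finn in UTC: 11:00-15:00, 15:30-18:30 (subtract 1h to convert from UTC+1).
Yosef in UTC: 10:30-17:00, 17:30-19:00 (subtract 1h to convert from UTC+1).
Carol in UTC: 09:30-12:30, 15:30-16:00 (subtract 5h to convert from UTC+5).
Finn ∩ Yosef: 11:00-15:00, 15:30-17:00, 17:30-18:30.
Finn ∩ Yosef ∩ Carol: 11:00-12:30, 15:30-16:00.
Those are the intersection windows.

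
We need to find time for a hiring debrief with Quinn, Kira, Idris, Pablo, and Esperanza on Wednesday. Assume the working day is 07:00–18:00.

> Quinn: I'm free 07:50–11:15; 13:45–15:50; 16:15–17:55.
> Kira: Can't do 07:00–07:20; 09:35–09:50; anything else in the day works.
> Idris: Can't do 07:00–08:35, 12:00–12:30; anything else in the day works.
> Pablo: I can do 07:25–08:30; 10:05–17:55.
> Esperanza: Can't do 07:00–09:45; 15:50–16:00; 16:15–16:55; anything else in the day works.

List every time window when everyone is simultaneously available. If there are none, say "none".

10:05-11:15, 13:45-15:50, 16:55-17:55

Quinn free: 07:50-11:15, 13:45-15:50, 16:15-17:55.
Kira free: 07:20-09:35, 09:50-18:00 (invert busy blocks within the working day).
Idris free: 08:35-12:00, 12:30-18:00 (invert busy blocks within the working day).
Pablo free: 07:25-08:30, 10:05-17:55.
Esperanza free: 09:45-15:50, 16:00-16:15, 16:55-18:00 (invert busy blocks within the working day).
Quinn ∩ Kira: 07:50-09:35, 09:50-11:15, 13:45-15:50, 16:15-17:55.
Quinn ∩ Kira ∩ Idris: 08:35-09:35, 09:50-11:15, 13:45-15:50, 16:15-17:55.
Quinn ∩ Kira ∩ Idris ∩ Pablo: 10:05-11:15, 13:45-15:50, 16:15-17:55.
Quinn ∩ Kira ∩ Idris ∩ Pablo ∩ Esperanza: 10:05-11:15, 13:45-15:50, 16:55-17:55.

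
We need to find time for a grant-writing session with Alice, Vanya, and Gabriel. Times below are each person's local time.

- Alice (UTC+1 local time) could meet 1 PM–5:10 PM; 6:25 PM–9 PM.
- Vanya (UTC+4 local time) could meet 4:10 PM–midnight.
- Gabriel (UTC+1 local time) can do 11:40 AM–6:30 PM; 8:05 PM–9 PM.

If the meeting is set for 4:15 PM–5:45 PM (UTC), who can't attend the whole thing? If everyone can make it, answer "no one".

Alice in UTC: 12:00-16:10, 17:25-20:00 (subtract 1h to convert from UTC+1).
Vanya in UTC: 12:10-20:00 (subtract 4h to convert from UTC+4).
Gabriel in UTC: 10:40-17:30, 19:05-20:00 (subtract 1h to convert from UTC+1).
Alice: not fully free for 16:15-17:45. Vanya: free for 16:15-17:45. Gabriel: not fully free for 16:15-17:45.

Alice, Gabriel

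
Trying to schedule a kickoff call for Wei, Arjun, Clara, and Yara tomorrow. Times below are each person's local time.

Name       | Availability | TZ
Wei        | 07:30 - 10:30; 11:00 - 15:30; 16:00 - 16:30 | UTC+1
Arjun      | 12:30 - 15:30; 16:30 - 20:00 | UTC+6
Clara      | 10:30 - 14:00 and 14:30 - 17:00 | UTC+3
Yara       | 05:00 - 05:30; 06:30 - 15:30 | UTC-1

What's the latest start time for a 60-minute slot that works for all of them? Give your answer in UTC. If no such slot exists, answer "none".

Wei in UTC: 06:30-09:30, 10:00-14:30, 15:00-15:30 (subtract 1h to convert from UTC+1).
Arjun in UTC: 06:30-09:30, 10:30-14:00 (subtract 6h to convert from UTC+6).
Clara in UTC: 07:30-11:00, 11:30-14:00 (subtract 3h to convert from UTC+3).
Yara in UTC: 06:00-06:30, 07:30-16:30 (add 1h to convert from UTC-1).
Wei ∩ Arjun: 06:30-09:30, 10:30-14:00.
Wei ∩ Arjun ∩ Clara: 07:30-09:30, 10:30-11:00, 11:30-14:00.
Wei ∩ Arjun ∩ Clara ∩ Yara: 07:30-09:30, 10:30-11:00, 11:30-14:00.
So the common availability across everyone is 07:30-09:30, 10:30-11:00, 11:30-14:00.
The last common window of at least 60 minutes is 11:30-14:00; a 60-minute meeting can start as late as 13:00 and still end by 14:00.

13:00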